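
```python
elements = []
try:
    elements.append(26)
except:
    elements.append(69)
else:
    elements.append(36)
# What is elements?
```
[26, 36]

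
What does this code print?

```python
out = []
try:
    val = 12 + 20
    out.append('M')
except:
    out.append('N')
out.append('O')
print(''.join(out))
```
MO

No exception, try block completes normally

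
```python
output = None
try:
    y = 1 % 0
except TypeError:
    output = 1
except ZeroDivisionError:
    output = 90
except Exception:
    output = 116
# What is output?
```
90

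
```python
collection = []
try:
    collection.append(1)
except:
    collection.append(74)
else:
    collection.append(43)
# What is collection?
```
[1, 43]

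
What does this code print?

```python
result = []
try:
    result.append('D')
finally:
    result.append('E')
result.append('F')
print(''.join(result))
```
DEF

try/finally without except, no exception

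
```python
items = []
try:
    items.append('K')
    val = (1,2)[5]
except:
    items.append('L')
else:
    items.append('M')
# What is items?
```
['K', 'L']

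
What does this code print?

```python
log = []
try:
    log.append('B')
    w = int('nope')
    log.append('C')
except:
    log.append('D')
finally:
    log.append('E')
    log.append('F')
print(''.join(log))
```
BDEF

Code before exception runs, then except, then all of finally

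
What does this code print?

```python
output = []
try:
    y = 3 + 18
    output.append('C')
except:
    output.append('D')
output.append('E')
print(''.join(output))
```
CE

No exception, try block completes normally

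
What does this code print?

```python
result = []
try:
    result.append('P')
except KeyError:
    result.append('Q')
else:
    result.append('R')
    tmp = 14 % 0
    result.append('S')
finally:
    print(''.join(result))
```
PR

Try succeeds, else appends 'R', ZeroDivisionError in else is uncaught, finally prints before exception propagates ('S' never appended)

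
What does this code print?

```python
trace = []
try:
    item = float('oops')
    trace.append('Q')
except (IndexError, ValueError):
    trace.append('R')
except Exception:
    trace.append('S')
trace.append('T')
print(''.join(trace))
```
RT

ValueError matches tuple containing it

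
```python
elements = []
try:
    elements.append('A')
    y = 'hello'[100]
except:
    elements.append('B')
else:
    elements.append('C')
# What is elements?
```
['A', 'B']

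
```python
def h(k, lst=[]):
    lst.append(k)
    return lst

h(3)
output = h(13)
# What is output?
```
[3, 13]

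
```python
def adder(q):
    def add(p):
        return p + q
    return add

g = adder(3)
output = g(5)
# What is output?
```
8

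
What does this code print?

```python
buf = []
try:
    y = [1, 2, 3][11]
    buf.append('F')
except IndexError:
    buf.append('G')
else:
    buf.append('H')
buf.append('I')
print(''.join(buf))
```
GI

else block skipped when exception is caught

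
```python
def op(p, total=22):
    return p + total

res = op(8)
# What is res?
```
30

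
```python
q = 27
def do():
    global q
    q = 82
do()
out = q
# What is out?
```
82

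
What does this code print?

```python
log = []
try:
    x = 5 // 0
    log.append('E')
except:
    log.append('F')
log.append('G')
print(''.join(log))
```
FG

Exception raised in try, caught by bare except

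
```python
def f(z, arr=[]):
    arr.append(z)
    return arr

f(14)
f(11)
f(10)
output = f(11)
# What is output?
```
[14, 11, 10, 11]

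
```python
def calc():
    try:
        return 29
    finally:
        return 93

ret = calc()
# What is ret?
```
93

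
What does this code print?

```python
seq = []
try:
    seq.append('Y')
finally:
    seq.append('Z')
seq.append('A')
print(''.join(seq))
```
YZA

try/finally without except, no exception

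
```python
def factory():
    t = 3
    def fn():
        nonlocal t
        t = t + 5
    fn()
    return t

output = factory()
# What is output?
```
8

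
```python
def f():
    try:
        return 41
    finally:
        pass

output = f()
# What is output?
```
41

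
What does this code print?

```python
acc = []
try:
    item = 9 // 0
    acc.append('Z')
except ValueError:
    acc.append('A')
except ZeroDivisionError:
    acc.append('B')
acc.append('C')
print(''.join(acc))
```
BC

ZeroDivisionError is caught by its specific handler, not ValueError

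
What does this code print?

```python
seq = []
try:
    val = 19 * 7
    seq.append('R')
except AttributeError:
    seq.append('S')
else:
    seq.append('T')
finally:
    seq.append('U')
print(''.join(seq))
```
RTU

else runs before finally when no exception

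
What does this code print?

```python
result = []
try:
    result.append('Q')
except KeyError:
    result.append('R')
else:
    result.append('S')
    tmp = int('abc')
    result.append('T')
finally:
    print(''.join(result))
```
QS

Try succeeds, else appends 'S', ValueError in else is uncaught, finally prints before exception propagates ('T' never appended)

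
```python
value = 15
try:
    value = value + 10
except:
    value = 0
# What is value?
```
25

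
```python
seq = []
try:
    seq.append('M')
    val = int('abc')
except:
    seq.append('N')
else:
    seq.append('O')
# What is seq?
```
['M', 'N']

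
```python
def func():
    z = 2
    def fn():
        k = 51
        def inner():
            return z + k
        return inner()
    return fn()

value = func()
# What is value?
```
53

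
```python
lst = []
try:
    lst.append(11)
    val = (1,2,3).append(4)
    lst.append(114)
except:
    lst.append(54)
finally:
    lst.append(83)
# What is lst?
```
[11, 54, 83]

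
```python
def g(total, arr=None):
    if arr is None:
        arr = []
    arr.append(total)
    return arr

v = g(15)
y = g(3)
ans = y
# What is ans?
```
[3]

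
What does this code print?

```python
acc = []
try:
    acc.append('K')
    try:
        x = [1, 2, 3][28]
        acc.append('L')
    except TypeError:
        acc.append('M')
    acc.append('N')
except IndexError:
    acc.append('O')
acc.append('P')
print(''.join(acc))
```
KOP

Inner handler doesn't match, propagates to outer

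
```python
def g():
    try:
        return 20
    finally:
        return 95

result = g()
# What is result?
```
95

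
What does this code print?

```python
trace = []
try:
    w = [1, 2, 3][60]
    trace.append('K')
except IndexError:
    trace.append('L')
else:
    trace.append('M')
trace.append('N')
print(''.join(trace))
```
LN

else block skipped when exception is caught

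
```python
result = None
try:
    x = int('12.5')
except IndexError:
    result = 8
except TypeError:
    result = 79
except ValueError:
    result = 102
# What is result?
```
102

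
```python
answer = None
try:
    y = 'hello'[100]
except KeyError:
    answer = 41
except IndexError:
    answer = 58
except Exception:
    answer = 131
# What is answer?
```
58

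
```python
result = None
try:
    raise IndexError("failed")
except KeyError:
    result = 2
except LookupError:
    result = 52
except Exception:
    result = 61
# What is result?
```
52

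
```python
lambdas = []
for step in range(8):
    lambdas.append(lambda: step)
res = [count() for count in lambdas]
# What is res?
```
[7, 7, 7, 7, 7, 7, 7, 7]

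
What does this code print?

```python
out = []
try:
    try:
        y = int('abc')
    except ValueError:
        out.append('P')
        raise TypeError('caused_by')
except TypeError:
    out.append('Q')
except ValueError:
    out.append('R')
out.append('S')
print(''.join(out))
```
PQS

TypeError raised and caught, original ValueError not re-raised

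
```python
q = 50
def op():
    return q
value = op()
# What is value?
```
50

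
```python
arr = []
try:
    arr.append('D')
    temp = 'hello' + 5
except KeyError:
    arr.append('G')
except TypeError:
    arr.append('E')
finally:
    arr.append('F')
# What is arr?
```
['D', 'E', 'F']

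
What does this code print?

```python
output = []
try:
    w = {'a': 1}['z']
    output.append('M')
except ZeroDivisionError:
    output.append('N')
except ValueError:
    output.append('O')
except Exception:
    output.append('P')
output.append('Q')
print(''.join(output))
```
PQ

KeyError not specifically caught, falls to Exception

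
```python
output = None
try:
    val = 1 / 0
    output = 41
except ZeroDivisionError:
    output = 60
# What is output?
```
60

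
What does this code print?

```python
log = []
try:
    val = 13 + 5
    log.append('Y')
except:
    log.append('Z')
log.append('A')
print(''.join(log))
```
YA

No exception, try block completes normally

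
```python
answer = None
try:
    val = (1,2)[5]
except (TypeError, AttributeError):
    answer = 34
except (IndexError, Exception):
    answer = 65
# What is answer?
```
65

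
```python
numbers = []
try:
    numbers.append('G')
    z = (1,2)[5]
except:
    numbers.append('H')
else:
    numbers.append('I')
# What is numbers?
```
['G', 'H']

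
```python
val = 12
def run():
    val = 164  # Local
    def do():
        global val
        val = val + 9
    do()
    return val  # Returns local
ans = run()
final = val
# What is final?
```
21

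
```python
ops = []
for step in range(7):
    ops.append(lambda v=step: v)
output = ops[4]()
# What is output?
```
4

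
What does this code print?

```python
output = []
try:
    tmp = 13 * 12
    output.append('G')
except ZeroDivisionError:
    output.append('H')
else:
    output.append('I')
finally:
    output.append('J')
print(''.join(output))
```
GIJ

else runs before finally when no exception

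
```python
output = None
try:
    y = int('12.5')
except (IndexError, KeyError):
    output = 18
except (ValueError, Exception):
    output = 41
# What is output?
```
41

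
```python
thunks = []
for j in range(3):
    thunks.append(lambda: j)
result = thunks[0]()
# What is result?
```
2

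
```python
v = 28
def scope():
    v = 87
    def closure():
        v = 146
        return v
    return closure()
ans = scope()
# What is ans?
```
146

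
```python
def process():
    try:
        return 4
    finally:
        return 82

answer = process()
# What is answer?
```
82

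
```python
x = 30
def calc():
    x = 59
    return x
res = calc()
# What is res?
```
59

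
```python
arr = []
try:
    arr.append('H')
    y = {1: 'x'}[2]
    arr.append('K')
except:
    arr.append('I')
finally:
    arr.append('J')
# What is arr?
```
['H', 'I', 'J']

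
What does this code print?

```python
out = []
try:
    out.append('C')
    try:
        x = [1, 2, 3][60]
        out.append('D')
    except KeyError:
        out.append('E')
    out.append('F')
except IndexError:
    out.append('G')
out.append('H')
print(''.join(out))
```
CGH

Inner handler doesn't match, propagates to outer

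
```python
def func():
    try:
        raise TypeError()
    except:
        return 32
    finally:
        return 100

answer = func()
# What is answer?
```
100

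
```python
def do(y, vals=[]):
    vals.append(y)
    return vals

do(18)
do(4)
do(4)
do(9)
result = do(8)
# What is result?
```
[18, 4, 4, 9, 8]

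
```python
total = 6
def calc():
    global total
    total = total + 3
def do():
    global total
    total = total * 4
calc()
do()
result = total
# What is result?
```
36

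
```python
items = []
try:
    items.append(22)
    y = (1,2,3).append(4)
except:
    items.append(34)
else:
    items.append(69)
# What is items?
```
[22, 34]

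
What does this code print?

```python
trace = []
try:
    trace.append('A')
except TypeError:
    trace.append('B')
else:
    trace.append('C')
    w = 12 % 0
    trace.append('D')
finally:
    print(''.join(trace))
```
AC

Try succeeds, else appends 'C', ZeroDivisionError in else is uncaught, finally prints before exception propagates ('D' never appended)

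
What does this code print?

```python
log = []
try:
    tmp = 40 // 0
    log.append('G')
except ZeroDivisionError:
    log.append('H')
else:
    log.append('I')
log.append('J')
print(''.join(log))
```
HJ

else block skipped when exception is caught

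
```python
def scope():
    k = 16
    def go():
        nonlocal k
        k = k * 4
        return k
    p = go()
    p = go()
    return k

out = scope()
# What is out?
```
256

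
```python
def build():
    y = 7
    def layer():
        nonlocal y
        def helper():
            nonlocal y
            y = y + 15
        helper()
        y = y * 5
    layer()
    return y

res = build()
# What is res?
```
110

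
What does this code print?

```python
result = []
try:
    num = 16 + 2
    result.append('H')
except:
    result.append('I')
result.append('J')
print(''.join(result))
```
HJ

No exception, try block completes normally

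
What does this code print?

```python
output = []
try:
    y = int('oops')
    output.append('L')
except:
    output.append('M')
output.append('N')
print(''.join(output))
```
MN

Exception raised in try, caught by bare except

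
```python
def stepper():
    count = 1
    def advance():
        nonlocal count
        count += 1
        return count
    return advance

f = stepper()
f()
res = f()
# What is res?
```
3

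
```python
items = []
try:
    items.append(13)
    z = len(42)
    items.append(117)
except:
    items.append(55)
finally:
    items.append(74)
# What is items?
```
[13, 55, 74]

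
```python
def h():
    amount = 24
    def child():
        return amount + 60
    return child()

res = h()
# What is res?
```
84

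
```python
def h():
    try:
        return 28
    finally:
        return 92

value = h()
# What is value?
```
92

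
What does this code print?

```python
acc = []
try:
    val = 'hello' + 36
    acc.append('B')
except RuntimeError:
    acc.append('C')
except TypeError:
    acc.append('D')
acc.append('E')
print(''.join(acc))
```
DE

TypeError is caught by its specific handler, not RuntimeError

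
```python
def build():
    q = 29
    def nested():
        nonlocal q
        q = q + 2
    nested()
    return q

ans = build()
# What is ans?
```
31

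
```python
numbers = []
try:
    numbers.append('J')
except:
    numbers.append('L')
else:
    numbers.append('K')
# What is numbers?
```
['J', 'K']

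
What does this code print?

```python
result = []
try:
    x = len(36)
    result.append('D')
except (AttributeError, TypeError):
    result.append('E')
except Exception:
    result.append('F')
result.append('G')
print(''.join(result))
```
EG

TypeError matches tuple containing it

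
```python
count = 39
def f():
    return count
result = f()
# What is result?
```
39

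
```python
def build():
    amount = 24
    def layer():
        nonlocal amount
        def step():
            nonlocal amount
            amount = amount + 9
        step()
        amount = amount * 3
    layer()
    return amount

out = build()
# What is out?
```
99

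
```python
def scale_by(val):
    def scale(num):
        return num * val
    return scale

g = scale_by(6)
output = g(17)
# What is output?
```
102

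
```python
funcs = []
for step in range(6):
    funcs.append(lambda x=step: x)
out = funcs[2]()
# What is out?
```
2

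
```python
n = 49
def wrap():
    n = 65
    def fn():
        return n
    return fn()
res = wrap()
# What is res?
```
65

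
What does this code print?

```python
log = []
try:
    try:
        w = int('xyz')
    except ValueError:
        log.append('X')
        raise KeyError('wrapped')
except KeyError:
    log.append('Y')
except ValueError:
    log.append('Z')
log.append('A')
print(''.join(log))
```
XYA

KeyError raised and caught, original ValueError not re-raised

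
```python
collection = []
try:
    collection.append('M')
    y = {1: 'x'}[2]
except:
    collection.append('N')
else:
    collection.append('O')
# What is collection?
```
['M', 'N']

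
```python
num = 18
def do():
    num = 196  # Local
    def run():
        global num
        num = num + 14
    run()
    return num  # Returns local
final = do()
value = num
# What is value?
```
32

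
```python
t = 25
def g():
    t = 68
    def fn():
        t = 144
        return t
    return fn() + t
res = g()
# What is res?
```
212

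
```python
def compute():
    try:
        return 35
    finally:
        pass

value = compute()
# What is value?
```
35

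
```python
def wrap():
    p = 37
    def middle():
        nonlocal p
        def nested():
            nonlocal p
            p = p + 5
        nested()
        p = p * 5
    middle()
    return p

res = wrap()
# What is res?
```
210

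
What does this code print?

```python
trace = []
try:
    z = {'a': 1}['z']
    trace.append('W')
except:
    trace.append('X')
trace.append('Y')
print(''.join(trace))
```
XY

Exception raised in try, caught by bare except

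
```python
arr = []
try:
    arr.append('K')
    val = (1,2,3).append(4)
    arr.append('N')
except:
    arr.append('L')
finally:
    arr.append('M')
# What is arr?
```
['K', 'L', 'M']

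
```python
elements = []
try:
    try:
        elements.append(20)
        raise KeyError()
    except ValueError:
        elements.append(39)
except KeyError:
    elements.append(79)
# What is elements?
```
[20, 79]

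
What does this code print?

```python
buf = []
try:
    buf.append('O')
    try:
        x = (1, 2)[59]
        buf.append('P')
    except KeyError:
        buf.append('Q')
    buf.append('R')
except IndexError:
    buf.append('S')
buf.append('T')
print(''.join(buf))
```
OST

Inner handler doesn't match, propagates to outer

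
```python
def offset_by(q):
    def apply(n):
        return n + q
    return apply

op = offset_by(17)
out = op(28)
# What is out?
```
45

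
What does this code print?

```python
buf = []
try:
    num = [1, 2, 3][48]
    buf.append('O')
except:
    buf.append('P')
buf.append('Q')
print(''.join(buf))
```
PQ

Exception raised in try, caught by bare except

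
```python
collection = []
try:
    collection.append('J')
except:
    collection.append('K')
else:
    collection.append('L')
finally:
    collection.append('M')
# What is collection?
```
['J', 'L', 'M']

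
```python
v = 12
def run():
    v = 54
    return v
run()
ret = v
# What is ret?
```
12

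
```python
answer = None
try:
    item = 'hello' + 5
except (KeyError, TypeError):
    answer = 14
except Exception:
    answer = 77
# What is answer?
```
14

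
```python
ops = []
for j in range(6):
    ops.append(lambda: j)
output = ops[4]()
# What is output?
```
5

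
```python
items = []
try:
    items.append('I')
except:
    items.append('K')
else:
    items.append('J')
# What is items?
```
['I', 'J']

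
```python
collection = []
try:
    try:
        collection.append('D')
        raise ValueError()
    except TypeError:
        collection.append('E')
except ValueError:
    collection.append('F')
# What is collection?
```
['D', 'F']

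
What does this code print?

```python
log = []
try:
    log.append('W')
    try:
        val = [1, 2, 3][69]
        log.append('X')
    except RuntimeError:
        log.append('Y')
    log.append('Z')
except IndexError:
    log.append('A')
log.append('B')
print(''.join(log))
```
WAB

Inner handler doesn't match, propagates to outer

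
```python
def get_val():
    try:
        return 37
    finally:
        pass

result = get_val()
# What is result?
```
37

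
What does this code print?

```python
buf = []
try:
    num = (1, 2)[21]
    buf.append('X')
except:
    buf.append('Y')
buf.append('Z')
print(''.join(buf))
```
YZ

Exception raised in try, caught by bare except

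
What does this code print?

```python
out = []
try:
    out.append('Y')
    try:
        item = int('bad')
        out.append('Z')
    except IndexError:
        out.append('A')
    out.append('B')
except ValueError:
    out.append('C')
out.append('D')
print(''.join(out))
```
YCD

Inner handler doesn't match, propagates to outer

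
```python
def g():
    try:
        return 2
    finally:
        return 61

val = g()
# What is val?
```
61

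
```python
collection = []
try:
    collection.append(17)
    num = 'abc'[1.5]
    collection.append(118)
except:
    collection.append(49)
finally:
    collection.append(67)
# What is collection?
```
[17, 49, 67]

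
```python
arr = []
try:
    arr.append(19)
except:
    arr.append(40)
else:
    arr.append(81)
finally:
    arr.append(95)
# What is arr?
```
[19, 81, 95]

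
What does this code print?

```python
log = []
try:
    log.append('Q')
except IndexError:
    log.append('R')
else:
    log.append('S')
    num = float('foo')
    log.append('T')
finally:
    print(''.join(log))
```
QS

Try succeeds, else appends 'S', ValueError in else is uncaught, finally prints before exception propagates ('T' never appended)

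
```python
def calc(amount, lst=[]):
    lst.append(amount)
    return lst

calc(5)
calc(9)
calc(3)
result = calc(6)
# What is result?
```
[5, 9, 3, 6]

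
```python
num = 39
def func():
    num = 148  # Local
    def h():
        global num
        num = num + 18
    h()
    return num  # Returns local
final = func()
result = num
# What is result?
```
57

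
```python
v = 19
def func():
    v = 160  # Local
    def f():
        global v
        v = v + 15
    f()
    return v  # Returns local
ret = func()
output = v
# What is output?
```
34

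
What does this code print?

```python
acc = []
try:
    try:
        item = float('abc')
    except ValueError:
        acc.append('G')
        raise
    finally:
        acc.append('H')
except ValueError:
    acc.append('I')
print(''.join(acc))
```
GHI

finally runs before re-raised exception propagates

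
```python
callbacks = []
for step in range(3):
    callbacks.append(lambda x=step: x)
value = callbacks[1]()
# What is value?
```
1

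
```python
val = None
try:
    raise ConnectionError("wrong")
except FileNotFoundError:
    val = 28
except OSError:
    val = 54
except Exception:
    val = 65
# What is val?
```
54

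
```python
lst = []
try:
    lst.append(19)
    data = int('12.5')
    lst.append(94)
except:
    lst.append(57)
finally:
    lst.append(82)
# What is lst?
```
[19, 57, 82]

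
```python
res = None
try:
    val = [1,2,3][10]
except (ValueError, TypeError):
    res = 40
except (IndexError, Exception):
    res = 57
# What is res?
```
57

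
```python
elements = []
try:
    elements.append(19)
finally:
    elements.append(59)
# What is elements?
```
[19, 59]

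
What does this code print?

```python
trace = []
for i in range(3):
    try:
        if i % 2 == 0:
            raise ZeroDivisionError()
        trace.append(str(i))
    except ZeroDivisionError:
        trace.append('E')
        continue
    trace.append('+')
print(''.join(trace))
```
E1+E

continue in except skips rest of loop body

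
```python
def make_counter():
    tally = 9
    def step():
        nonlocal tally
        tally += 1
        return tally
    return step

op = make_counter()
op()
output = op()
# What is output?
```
11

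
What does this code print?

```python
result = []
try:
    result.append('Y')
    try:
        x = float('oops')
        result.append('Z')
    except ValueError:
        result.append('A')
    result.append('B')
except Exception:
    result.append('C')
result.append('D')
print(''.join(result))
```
YABD

Inner exception caught by inner handler, outer continues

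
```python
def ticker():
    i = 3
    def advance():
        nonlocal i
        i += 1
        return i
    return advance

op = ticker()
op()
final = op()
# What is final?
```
5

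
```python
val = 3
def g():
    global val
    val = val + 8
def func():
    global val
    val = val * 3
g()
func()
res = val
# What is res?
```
33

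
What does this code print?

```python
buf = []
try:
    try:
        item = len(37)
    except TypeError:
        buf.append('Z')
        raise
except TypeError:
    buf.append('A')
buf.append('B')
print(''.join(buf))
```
ZAB

raise without argument re-raises current exception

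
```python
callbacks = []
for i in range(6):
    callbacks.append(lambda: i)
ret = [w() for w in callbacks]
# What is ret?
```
[5, 5, 5, 5, 5, 5]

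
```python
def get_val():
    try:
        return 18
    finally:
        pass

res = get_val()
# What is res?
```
18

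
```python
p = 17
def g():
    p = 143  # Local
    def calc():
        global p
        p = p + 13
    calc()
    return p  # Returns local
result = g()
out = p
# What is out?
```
30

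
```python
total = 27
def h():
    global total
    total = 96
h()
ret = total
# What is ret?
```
96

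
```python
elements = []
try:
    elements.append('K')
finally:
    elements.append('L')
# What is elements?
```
['K', 'L']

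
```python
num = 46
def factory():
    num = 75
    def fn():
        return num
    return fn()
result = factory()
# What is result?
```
75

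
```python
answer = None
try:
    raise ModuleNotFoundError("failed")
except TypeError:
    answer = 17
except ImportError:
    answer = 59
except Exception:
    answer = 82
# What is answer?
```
59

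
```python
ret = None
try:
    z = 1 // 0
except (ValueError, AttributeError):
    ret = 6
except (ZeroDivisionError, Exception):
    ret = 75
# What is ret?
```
75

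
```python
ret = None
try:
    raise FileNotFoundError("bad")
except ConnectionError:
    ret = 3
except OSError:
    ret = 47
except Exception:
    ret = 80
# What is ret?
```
47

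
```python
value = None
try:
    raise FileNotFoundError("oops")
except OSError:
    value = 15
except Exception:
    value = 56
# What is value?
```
15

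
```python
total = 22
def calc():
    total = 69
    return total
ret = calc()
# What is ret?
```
69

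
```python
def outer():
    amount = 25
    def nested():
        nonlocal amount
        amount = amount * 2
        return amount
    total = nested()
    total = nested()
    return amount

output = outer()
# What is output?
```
100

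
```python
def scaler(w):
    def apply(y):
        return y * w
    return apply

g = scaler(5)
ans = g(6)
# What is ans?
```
30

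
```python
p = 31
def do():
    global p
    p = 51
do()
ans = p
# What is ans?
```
51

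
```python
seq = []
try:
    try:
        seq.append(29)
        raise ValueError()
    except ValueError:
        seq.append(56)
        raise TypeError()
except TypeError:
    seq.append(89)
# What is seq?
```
[29, 56, 89]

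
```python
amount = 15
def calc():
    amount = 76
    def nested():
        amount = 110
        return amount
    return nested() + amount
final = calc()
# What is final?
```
186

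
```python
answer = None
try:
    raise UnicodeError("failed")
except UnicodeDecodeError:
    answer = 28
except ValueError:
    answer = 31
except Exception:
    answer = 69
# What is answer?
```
31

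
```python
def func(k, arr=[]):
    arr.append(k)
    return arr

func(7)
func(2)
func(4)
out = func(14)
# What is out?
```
[7, 2, 4, 14]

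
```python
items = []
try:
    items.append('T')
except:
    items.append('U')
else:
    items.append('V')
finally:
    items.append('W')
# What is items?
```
['T', 'V', 'W']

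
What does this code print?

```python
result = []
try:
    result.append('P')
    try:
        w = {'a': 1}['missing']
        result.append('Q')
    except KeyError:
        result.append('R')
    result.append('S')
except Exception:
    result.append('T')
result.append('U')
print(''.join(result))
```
PRSU

Inner exception caught by inner handler, outer continues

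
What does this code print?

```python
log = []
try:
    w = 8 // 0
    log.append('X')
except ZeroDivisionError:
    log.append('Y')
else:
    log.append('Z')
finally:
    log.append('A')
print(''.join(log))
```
YA

Exception: except runs, else skipped, finally runs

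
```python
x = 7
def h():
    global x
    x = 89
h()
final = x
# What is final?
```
89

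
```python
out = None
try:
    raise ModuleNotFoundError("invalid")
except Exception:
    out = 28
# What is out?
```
28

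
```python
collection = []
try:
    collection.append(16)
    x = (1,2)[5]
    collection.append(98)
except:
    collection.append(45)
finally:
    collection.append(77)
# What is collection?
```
[16, 45, 77]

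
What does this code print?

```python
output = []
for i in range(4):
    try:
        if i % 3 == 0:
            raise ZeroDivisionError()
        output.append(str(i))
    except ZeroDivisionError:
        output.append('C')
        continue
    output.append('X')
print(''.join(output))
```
C1X2XC

continue in except skips rest of loop body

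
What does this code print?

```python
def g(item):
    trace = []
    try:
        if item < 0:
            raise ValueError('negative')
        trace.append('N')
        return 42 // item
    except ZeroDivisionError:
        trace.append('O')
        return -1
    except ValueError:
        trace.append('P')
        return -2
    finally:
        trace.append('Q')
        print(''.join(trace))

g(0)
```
NOQ

item=0 causes ZeroDivisionError, caught, finally prints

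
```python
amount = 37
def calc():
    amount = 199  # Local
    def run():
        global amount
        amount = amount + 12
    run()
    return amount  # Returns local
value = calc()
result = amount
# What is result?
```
49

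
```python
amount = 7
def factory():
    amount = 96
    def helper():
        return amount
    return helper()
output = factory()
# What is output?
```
96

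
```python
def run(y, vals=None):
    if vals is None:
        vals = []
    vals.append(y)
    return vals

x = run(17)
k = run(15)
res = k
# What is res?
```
[15]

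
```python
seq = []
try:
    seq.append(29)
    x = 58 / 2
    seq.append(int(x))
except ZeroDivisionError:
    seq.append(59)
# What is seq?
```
[29, 29]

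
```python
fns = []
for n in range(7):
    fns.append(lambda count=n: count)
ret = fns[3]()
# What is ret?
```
3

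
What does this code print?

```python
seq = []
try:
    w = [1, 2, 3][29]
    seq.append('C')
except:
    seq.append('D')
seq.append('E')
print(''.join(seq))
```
DE

Exception raised in try, caught by bare except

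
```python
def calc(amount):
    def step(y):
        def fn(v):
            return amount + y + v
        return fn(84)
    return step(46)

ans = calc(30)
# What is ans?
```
160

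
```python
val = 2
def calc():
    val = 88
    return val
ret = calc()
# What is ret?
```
88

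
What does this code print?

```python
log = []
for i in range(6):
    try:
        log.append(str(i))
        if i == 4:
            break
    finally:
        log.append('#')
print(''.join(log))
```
0#1#2#3#4#

finally runs even when breaking out of loop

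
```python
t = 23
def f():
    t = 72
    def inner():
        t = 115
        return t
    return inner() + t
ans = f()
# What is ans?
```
187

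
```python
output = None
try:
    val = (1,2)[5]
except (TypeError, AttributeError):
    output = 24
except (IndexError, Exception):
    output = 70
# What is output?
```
70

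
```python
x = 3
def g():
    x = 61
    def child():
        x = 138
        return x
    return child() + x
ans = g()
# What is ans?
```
199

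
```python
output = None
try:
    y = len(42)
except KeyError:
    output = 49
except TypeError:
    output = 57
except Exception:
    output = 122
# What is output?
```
57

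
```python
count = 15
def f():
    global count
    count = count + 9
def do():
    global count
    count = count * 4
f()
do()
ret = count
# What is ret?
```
96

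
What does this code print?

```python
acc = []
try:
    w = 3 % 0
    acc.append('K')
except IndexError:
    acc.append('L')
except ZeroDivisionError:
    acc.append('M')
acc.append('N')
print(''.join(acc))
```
MN

ZeroDivisionError is caught by its specific handler, not IndexError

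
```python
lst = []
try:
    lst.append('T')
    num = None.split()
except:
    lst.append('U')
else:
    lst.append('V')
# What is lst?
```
['T', 'U']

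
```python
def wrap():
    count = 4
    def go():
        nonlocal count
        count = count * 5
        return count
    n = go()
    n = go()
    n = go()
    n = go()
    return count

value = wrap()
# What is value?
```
2500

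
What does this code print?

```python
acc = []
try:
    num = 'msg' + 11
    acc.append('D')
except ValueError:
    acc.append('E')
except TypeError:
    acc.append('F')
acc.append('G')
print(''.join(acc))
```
FG

TypeError is caught by its specific handler, not ValueError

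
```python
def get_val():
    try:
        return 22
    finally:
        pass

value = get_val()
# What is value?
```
22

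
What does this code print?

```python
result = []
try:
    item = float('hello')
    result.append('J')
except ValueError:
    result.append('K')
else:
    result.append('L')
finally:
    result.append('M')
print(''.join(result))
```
KM

Exception: except runs, else skipped, finally runs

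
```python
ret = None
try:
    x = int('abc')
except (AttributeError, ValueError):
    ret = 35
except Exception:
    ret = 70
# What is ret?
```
35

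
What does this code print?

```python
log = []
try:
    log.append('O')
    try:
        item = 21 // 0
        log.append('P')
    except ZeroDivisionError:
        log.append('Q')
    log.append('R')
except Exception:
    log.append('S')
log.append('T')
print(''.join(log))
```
OQRT

Inner exception caught by inner handler, outer continues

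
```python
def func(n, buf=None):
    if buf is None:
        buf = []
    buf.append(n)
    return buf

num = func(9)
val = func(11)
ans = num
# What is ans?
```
[9]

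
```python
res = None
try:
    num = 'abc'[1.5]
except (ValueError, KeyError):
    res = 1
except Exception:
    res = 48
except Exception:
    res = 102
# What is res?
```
48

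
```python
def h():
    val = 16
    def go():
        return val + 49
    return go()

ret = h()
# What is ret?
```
65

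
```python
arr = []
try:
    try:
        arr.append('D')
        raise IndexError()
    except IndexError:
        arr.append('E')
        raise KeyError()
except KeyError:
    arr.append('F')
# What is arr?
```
['D', 'E', 'F']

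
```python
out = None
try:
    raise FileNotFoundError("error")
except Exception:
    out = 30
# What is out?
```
30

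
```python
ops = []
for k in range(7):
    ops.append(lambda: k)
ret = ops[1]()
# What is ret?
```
6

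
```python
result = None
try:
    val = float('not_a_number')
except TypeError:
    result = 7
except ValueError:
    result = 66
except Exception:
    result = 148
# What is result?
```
66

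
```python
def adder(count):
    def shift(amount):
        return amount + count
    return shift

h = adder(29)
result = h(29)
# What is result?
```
58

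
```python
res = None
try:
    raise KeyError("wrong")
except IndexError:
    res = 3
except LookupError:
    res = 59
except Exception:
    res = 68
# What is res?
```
59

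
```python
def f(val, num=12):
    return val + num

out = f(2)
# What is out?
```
14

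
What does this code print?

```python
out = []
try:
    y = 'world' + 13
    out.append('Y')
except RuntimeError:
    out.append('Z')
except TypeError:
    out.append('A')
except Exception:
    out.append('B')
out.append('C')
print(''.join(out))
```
AC

TypeError matches before generic Exception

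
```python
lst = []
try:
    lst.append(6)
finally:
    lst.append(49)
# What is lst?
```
[6, 49]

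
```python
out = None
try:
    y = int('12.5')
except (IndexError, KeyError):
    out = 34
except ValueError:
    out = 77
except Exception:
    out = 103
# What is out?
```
77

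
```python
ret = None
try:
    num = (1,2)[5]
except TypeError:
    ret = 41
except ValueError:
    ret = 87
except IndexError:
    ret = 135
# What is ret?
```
135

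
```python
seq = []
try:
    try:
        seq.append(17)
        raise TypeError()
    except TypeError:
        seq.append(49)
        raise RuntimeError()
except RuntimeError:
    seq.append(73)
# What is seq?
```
[17, 49, 73]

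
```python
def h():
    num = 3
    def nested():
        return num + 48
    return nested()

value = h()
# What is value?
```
51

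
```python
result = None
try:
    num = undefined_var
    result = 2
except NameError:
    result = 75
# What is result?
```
75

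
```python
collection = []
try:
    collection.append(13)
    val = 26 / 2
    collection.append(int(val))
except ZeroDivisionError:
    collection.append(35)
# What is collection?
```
[13, 13]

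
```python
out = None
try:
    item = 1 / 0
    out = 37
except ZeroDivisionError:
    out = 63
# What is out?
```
63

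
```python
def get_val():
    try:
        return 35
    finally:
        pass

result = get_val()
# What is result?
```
35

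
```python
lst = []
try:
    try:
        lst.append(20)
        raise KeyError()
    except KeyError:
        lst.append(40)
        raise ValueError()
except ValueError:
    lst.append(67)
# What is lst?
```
[20, 40, 67]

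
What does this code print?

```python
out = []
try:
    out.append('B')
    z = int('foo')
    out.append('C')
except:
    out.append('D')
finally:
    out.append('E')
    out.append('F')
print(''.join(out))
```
BDEF

Code before exception runs, then except, then all of finally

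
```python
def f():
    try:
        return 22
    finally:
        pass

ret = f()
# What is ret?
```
22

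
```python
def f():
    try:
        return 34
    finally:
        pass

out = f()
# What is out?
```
34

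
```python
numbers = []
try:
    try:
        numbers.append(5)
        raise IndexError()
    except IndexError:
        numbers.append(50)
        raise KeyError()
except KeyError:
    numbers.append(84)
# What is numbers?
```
[5, 50, 84]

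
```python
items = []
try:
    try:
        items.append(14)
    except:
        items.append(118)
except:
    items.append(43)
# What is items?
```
[14]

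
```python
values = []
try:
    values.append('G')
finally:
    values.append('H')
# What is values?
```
['G', 'H']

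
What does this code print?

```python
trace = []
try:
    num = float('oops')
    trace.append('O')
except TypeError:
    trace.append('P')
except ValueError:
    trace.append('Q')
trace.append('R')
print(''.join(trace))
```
QR

ValueError is caught by its specific handler, not TypeError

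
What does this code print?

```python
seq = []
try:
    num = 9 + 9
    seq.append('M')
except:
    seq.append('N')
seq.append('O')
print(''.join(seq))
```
MO

No exception, try block completes normally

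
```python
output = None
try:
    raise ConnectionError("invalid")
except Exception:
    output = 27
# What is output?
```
27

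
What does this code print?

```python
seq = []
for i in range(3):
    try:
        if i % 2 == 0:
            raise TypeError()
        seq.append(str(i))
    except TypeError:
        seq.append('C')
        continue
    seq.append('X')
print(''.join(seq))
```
C1XC

continue in except skips rest of loop body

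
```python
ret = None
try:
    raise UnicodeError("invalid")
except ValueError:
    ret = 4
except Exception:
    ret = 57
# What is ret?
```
4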